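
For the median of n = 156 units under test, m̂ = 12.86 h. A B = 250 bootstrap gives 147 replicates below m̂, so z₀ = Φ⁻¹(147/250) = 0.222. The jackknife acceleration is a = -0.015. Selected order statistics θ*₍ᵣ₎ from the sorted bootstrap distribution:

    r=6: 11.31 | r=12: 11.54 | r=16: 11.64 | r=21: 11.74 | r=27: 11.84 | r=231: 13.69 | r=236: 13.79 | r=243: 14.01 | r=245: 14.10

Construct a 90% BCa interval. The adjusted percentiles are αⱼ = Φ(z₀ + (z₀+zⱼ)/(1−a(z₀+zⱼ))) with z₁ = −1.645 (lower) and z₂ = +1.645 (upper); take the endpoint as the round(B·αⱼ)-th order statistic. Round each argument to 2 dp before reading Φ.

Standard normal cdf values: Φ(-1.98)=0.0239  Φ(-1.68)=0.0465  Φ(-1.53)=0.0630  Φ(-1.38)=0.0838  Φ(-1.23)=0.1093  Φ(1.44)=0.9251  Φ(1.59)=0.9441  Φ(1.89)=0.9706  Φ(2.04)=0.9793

Lower: z₀ + z₁ = 0.222 + (-1.645) = -1.423; 1 − a(z₀+z₁) = 1 − (-0.015)(-1.423) = 0.9787; argument = 0.222 + (-1.423)/0.9787 = -1.2320 → -1.23.
α₁ = Φ(-1.23) = 0.1093; rank = round(250 × 0.1093) = 27; θ*₍27₎ = 11.84.
Upper: z₀ + z₂ = 1.867; 1 − a(z₀+z₂) = 1.0280; argument = 2.0381 → 2.04; α₂ = 0.9793; rank = 245; θ*₍245₎ = 14.10.

(11.84, 14.10)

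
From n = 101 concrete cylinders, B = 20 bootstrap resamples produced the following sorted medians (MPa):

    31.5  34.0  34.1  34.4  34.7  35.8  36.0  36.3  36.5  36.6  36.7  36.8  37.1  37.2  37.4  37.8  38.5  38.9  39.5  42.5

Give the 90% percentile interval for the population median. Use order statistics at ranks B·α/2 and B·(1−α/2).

(31.5, 39.5)

α = 0.10; lower rank = 20 × 0.050 = 1; upper rank = 20 × 0.950 = 19.
The 1st smallest replicate is 31.5; the 19th is 39.5.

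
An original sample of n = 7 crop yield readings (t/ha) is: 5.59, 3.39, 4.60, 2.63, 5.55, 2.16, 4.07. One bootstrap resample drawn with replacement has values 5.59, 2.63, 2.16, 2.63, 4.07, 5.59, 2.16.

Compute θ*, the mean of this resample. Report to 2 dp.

Mean = (5.59 + 2.63 + 2.16 + 2.63 + 4.07 + 5.59 + 2.16) / 7 = 24.830 / 7 = 3.55

θ* = 3.55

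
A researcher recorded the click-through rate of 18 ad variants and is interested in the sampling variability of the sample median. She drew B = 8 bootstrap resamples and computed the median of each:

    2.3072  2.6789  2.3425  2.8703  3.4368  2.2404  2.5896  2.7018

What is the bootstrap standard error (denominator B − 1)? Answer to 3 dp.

Bootstrap SE is the standard deviation of the 8 replicate medians.
Mean of replicates: (2.3072 + 2.6789 + 2.3425 + 2.8703 + 3.4368 + 2.2404 + 2.5896 + 2.7018) / 8 = 21.16750 / 8 = 2.64594
Sum of squared deviations: (−0.33874)² + (+0.03296)² + (−0.30344)² + (+0.22436)² + (+0.79086)² + (−0.40554)² + (−0.05634)² + (+0.05586)² = 1.05446
Variance = 1.05446 / 7 = 0.15064
SE* = √0.15064

SE* = 0.388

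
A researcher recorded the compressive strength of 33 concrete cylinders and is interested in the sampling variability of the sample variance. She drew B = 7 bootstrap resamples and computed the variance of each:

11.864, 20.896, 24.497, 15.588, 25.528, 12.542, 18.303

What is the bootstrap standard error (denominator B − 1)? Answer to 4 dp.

SE* = 5.4641

Bootstrap SE is the standard deviation of the 7 replicate variances.
Mean of replicates: (11.864 + 20.896 + 24.497 + 15.588 + 25.528 + 12.542 + 18.303) / 7 = 129.21800 / 7 = 18.45971
Sum of squared deviations: (−6.59571)² + (+2.43629)² + (+6.03729)² + (−2.87171)² + (+7.06829)² + (−5.91771)² + (−0.15671)² = 179.13906
Variance = 179.13906 / 6 = 29.85651
SE* = √29.85651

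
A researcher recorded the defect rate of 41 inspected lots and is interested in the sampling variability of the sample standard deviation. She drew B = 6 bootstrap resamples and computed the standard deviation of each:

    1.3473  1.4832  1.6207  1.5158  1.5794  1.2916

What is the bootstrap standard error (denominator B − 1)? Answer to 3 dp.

SE* = 0.129

Bootstrap SE is the standard deviation of the 6 replicate standard deviations.
Mean of replicates: (1.3473 + 1.4832 + 1.6207 + 1.5158 + 1.5794 + 1.2916) / 6 = 8.83800 / 6 = 1.47300
Sum of squared deviations: (−0.12570)² + (+0.01020)² + (+0.14770)² + (+0.04280)² + (+0.10640)² + (−0.18140)² = 0.08378
Variance = 0.08378 / 5 = 0.01676
SE* = √0.01676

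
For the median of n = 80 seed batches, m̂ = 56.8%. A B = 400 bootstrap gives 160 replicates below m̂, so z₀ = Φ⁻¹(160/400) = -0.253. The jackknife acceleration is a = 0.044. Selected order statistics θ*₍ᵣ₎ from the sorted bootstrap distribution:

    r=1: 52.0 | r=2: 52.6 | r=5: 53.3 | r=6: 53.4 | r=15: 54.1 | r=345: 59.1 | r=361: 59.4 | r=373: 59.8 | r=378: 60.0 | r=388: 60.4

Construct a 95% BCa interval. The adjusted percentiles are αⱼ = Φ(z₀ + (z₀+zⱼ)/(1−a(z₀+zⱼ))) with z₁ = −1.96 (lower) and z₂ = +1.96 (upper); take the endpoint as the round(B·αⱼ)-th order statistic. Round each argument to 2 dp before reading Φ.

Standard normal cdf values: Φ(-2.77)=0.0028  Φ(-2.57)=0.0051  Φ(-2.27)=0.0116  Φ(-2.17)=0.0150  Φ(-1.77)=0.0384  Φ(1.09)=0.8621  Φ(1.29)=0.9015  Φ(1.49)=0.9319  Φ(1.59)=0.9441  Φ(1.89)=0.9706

(53.3, 60.0)

Lower: z₀ + z₁ = -0.253 + (-1.960) = -2.213; 1 − a(z₀+z₁) = 1 − (0.044)(-2.213) = 1.0974; argument = -0.253 + (-2.213)/1.0974 = -2.2696 → -2.27.
α₁ = Φ(-2.27) = 0.0116; rank = round(400 × 0.0116) = 5; θ*₍5₎ = 53.3.
Upper: z₀ + z₂ = 1.707; 1 − a(z₀+z₂) = 0.9249; argument = 1.5926 → 1.59; α₂ = 0.9441; rank = 378; θ*₍378₎ = 60.0.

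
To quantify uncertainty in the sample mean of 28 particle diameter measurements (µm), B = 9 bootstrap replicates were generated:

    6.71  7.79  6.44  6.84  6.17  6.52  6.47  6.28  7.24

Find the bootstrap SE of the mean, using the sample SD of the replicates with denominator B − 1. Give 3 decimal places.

Bootstrap SE is the standard deviation of the 9 replicate means.
Mean of replicates: (6.71 + 7.79 + 6.44 + 6.84 + 6.17 + 6.52 + 6.47 + 6.28 + 7.24) / 9 = 60.4600 / 9 = 6.7178
Sum of squared deviations: (−0.0078)² + (+1.0722)² + (−0.2778)² + (+0.1222)² + (−0.5478)² + (−0.1978)² + (−0.2478)² + (−0.4378)² + (+0.5222)² = 2.1068
Variance = 2.1068 / 8 = 0.2633
SE* = √0.2633

SE* = 0.513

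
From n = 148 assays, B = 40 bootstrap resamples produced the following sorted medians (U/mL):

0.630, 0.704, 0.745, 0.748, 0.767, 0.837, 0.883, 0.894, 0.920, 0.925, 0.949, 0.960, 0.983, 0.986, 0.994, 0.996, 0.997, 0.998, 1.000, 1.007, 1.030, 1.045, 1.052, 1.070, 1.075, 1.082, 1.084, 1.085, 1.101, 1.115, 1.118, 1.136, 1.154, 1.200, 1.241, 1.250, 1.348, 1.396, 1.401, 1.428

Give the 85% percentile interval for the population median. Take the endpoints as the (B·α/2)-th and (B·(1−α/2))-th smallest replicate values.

α = 0.15; lower rank = 40 × 0.075 = 3; upper rank = 40 × 0.925 = 37.
The 3rd smallest replicate is 0.745; the 37th is 1.348.

(0.745, 1.348)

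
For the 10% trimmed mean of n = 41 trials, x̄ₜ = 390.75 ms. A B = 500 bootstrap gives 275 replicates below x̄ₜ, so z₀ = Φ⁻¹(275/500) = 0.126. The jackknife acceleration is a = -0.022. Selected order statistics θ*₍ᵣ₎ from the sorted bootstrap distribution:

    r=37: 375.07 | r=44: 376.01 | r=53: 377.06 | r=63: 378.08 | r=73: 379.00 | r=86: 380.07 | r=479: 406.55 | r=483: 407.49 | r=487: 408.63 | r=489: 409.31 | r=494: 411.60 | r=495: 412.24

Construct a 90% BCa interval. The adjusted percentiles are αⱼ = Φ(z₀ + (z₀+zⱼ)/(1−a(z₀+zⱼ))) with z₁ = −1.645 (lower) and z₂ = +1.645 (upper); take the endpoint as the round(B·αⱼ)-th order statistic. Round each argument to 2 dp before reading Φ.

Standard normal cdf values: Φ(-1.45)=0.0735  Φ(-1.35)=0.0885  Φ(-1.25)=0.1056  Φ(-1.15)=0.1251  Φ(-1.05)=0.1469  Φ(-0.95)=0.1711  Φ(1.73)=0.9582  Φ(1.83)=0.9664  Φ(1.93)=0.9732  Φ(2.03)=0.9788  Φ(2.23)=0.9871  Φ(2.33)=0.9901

(375.07, 407.49)

Lower: z₀ + z₁ = 0.126 + (-1.645) = -1.519; 1 − a(z₀+z₁) = 1 − (-0.022)(-1.519) = 0.9666; argument = 0.126 + (-1.519)/0.9666 = -1.4455 → -1.45.
α₁ = Φ(-1.45) = 0.0735; rank = round(500 × 0.0735) = 37; θ*₍37₎ = 375.07.
Upper: z₀ + z₂ = 1.771; 1 − a(z₀+z₂) = 1.0390; argument = 1.8306 → 1.83; α₂ = 0.9664; rank = 483; θ*₍483₎ = 407.49.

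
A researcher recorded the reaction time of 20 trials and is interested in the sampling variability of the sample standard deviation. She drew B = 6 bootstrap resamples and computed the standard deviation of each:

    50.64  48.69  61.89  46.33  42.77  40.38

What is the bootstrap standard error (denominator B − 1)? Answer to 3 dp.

SE* = 7.581

Bootstrap SE is the standard deviation of the 6 replicate standard deviations.
Mean of replicates: (50.64 + 48.69 + 61.89 + 46.33 + 42.77 + 40.38) / 6 = 290.7000 / 6 = 48.4500
Sum of squared deviations: (+2.1900)² + (+0.2400)² + (+13.4400)² + (−2.1200)² + (−5.6800)² + (−8.0700)² = 287.3690
Variance = 287.3690 / 5 = 57.4738
SE* = √57.4738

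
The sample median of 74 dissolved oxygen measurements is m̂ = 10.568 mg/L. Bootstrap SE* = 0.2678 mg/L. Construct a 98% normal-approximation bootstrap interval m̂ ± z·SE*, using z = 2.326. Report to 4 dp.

(9.9451, 11.1909)

Margin = 2.326 × 0.2678 = 0.62290
Interval: 10.568 ± 0.62290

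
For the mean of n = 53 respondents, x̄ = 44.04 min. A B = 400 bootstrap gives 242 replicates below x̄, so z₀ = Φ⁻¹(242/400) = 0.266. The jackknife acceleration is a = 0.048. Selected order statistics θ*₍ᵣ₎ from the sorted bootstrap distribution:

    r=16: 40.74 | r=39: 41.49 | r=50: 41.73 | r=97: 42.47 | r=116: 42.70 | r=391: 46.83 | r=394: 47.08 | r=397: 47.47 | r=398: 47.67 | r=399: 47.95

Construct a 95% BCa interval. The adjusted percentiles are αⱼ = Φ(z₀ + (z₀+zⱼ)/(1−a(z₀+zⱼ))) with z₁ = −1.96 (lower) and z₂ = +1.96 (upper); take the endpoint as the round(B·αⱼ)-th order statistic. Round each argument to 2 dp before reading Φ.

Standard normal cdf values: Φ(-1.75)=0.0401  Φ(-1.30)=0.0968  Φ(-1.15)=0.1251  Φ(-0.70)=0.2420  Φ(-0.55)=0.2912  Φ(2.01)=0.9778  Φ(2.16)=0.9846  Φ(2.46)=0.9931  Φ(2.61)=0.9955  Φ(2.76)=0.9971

Lower: z₀ + z₁ = 0.266 + (-1.960) = -1.694; 1 − a(z₀+z₁) = 1 − (0.048)(-1.694) = 1.0813; argument = 0.266 + (-1.694)/1.0813 = -1.3006 → -1.30.
α₁ = Φ(-1.30) = 0.0968; rank = round(400 × 0.0968) = 39; θ*₍39₎ = 41.49.
Upper: z₀ + z₂ = 2.226; 1 − a(z₀+z₂) = 0.8932; argument = 2.7583 → 2.76; α₂ = 0.9971; rank = 399; θ*₍399₎ = 47.95.

(41.49, 47.95)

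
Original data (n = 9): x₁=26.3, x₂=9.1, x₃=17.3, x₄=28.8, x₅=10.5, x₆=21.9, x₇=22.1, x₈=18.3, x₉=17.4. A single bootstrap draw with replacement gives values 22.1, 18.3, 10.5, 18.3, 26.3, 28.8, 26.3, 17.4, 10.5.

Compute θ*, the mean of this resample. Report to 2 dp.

Mean = (22.1 + 18.3 + 10.5 + 18.3 + 26.3 + 28.8 + 26.3 + 17.4 + 10.5) / 9 = 178.50 / 9 = 19.83

θ* = 19.83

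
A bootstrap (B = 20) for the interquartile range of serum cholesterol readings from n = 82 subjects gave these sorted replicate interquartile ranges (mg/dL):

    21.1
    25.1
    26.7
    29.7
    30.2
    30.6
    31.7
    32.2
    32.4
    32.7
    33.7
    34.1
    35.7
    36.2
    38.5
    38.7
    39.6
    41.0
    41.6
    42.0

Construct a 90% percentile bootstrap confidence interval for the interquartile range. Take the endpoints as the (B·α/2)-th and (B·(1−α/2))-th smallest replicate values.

α = 0.10; lower rank = 20 × 0.050 = 1; upper rank = 20 × 0.950 = 19.
The 1st smallest replicate is 21.1; the 19th is 41.6.

(21.1, 41.6)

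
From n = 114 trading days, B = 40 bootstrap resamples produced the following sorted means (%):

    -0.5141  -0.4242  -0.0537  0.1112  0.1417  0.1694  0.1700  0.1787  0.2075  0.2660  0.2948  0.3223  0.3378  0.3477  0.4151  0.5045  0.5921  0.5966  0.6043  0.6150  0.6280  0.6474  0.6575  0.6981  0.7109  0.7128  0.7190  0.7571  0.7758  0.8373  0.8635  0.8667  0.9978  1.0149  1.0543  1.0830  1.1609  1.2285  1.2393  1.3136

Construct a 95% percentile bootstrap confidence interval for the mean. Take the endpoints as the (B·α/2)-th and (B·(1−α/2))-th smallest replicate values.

(-0.5141, 1.2393)

α = 0.05; lower rank = 40 × 0.025 = 1; upper rank = 40 × 0.975 = 39.
The 1st smallest replicate is -0.5141; the 39th is 1.2393.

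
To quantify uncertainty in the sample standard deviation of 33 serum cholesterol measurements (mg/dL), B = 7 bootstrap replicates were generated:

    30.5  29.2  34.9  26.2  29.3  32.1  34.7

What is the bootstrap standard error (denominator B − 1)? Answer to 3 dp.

Bootstrap SE is the standard deviation of the 7 replicate standard deviations.
Mean of replicates: (30.5 + 29.2 + 34.9 + 26.2 + 29.3 + 32.1 + 34.7) / 7 = 216.9000 / 7 = 30.9857
Sum of squared deviations: (−0.4857)² + (−1.7857)² + (+3.9143)² + (−4.7857)² + (−1.6857)² + (+1.1143)² + (+3.7143)² = 59.5286
Variance = 59.5286 / 6 = 9.9214
SE* = √9.9214

SE* = 3.150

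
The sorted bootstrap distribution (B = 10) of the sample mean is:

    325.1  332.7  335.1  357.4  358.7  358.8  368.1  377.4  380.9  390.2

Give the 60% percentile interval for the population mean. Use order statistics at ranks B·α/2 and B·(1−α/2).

α = 0.40; lower rank = 10 × 0.200 = 2; upper rank = 10 × 0.800 = 8.
The 2nd smallest replicate is 332.7; the 8th is 377.4.

(332.7, 377.4)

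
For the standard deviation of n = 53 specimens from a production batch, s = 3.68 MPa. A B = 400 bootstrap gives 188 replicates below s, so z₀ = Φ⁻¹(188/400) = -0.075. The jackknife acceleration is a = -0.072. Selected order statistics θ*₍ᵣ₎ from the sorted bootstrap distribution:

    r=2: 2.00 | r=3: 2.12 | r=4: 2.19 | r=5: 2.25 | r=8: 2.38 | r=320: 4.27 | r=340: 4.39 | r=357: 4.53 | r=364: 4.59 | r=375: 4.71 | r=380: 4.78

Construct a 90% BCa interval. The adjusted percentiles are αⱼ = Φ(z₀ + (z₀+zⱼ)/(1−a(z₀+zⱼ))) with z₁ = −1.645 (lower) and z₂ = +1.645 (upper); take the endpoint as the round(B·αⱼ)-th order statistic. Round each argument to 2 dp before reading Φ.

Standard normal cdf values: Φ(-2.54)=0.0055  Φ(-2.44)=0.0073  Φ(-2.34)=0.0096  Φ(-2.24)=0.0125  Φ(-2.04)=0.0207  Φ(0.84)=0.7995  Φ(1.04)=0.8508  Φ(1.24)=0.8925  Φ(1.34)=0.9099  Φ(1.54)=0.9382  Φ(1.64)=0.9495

(2.38, 4.59)

Lower: z₀ + z₁ = -0.075 + (-1.645) = -1.720; 1 − a(z₀+z₁) = 1 − (-0.072)(-1.720) = 0.8762; argument = -0.075 + (-1.720)/0.8762 = -2.0381 → -2.04.
α₁ = Φ(-2.04) = 0.0207; rank = round(400 × 0.0207) = 8; θ*₍8₎ = 2.38.
Upper: z₀ + z₂ = 1.570; 1 − a(z₀+z₂) = 1.1130; argument = 1.3356 → 1.34; α₂ = 0.9099; rank = 364; θ*₍364₎ = 4.59.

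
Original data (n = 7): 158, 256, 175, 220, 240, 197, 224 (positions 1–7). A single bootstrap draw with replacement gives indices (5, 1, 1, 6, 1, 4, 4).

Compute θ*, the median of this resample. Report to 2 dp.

Resample values: 240, 158, 158, 197, 158, 220, 220.
Sorted: 158, 158, 158, 197, 220, 220, 240
Median = middle value = 197.00

θ* = 197.00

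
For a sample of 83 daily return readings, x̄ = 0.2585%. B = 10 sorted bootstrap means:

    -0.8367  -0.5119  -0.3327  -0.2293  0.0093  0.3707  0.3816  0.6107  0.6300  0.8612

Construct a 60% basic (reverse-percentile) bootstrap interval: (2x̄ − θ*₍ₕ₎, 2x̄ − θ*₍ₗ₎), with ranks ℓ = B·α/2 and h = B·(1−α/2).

(-0.0937, 1.0289)

Percentile endpoints at ranks 2 and 8: θ*₍2₎ = -0.5119, θ*₍8₎ = 0.6107.
Basic interval reflects these around x̄:
  lower = 2 × 0.2585 − 0.6107 = -0.0937
  upper = 2 × 0.2585 − -0.5119 = 1.0289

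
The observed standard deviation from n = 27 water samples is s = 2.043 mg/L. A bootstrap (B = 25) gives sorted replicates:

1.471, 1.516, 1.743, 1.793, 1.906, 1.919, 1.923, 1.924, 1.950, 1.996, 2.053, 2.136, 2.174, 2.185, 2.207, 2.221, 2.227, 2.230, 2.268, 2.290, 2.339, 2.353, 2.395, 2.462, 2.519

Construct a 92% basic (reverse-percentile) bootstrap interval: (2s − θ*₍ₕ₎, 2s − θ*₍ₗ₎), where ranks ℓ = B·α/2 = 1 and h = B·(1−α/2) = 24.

(1.624, 2.615)

Percentile endpoints at ranks 1 and 24: θ*₍1₎ = 1.471, θ*₍24₎ = 2.462.
Basic interval reflects these around s:
  lower = 2 × 2.043 − 2.462 = 1.624
  upper = 2 × 2.043 − 1.471 = 2.615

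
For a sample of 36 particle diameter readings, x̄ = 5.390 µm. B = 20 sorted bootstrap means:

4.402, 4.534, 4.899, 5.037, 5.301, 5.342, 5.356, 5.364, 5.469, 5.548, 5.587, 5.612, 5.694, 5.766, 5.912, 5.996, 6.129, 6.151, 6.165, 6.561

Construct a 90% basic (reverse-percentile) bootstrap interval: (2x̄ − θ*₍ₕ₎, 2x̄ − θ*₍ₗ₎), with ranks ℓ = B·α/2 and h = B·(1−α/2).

(4.615, 6.378)

Percentile endpoints at ranks 1 and 19: θ*₍1₎ = 4.402, θ*₍19₎ = 6.165.
Basic interval reflects these around x̄:
  lower = 2 × 5.390 − 6.165 = 4.615
  upper = 2 × 5.390 − 4.402 = 6.378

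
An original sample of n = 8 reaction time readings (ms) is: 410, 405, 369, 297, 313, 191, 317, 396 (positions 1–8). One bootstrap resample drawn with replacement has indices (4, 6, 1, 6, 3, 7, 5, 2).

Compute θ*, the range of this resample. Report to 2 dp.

θ* = 219.00

Resample values: 297, 191, 410, 191, 369, 317, 313, 405.
Range = 410 − 191 = 219.00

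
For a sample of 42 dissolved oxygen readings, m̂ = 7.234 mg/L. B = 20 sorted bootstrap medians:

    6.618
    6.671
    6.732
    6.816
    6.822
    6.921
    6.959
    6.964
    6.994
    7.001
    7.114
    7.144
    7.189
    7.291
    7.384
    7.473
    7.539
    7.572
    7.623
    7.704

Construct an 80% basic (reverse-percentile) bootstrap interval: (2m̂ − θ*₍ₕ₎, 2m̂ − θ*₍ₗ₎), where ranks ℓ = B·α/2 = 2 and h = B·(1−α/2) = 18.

(6.896, 7.797)

Percentile endpoints at ranks 2 and 18: θ*₍2₎ = 6.671, θ*₍18₎ = 7.572.
Basic interval reflects these around m̂:
  lower = 2 × 7.234 − 7.572 = 6.896
  upper = 2 × 7.234 − 6.671 = 7.797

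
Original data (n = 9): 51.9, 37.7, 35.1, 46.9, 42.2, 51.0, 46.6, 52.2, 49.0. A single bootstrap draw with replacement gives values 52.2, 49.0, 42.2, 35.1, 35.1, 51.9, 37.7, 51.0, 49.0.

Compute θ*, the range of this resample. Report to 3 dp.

θ* = 17.100

Range = 52.2 − 35.1 = 17.100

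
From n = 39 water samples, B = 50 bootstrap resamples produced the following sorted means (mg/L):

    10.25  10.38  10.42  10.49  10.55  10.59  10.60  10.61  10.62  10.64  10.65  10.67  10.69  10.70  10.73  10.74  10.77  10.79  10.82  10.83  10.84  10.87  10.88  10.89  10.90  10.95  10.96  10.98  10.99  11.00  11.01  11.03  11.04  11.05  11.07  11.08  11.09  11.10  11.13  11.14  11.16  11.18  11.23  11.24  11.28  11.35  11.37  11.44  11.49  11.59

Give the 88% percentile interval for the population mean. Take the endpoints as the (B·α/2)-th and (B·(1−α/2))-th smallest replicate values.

α = 0.12; lower rank = 50 × 0.060 = 3; upper rank = 50 × 0.940 = 47.
The 3rd smallest replicate is 10.42; the 47th is 11.37.

(10.42, 11.37)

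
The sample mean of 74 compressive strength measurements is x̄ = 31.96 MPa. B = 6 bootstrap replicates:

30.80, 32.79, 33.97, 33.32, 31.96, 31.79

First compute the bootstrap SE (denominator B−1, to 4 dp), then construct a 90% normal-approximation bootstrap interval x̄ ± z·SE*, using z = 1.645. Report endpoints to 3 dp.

Mean of replicates = 32.4383; sum of squared deviations = 6.5803; SE* = √(6.5803/5) = 1.1472
Margin = 1.645 × 1.1472 = 1.8871
Interval: 31.96 ± 1.8871

(30.073, 33.847)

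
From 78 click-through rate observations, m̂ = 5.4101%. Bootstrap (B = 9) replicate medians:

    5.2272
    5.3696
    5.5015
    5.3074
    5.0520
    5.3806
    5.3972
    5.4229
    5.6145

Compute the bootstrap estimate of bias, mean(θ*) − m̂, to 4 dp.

mean(θ*) = (5.2272 + 5.3696 + 5.5015 + 5.3074 + 5.0520 + 5.3806 + 5.3972 + 5.4229 + 5.6145) / 9 = 5.36366
bias = 5.36366 − 5.4101

bias = −0.0464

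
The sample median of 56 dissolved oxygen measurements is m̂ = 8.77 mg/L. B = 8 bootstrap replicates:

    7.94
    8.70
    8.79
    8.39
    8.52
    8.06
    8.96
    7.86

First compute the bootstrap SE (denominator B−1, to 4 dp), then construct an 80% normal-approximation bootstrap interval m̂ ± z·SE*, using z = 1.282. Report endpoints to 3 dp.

(8.242, 9.298)

Mean of replicates = 8.4025; sum of squared deviations = 1.1889; SE* = √(1.1889/7) = 0.4121
Margin = 1.282 × 0.4121 = 0.5283
Interval: 8.77 ± 0.5283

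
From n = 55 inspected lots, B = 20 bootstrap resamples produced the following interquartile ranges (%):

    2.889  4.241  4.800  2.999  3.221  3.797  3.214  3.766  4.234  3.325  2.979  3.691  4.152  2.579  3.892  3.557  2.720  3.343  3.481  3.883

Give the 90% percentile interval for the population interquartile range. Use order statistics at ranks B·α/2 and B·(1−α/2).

Sorted replicates: 2.579, 2.720, 2.889, 2.979, 2.999, 3.214, 3.221, 3.325, 3.343, 3.481, 3.557, 3.691, 3.766, 3.797, 3.883, 3.892, 4.152, 4.234, 4.241, 4.800
α = 0.10; lower rank = 20 × 0.050 = 1; upper rank = 20 × 0.950 = 19.
The 1st smallest replicate is 2.579; the 19th is 4.241.

(2.579, 4.241)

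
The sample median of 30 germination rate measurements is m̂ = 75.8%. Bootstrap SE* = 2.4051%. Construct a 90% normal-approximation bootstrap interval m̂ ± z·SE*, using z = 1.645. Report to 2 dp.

Margin = 1.645 × 2.4051 = 3.956
Interval: 75.8 ± 3.956

(71.84, 79.76)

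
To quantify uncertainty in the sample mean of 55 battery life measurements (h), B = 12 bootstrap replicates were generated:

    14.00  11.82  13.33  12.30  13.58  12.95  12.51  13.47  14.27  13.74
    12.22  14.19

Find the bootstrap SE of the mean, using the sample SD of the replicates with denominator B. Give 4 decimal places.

Bootstrap SE is the standard deviation of the 12 replicate means.
Mean of replicates: (14.00 + 11.82 + 13.33 + 12.30 + 13.58 + 12.95 + 12.51 + 13.47 + 14.27 + 13.74 + 12.22 + 14.19) / 12 = 158.38000 / 12 = 13.19833
Sum of squared deviations: (+0.80167)² + (−1.37833)² + (+0.13167)² + (−0.89833)² + (+0.38167)² + (−0.24833)² + (−0.68833)² + (+0.27167)² + (+1.07167)² + (+0.54167)² + (−0.97833)² + (+0.99167)² = 7.50417
Variance = 7.50417 / 12 = 0.62535
SE* = √0.62535

SE* = 0.7908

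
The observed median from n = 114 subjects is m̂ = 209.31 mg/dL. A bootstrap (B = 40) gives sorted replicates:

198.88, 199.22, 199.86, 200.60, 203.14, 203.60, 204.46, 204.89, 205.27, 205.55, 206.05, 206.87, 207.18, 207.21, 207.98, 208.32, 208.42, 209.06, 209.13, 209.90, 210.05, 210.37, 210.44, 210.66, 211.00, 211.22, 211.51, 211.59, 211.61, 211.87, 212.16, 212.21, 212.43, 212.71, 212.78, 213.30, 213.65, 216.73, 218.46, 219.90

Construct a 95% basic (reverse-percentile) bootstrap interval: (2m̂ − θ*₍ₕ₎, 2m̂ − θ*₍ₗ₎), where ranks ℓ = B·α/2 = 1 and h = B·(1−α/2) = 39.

Percentile endpoints at ranks 1 and 39: θ*₍1₎ = 198.88, θ*₍39₎ = 218.46.
Basic interval reflects these around m̂:
  lower = 2 × 209.31 − 218.46 = 200.16
  upper = 2 × 209.31 − 198.88 = 219.74

(200.16, 219.74)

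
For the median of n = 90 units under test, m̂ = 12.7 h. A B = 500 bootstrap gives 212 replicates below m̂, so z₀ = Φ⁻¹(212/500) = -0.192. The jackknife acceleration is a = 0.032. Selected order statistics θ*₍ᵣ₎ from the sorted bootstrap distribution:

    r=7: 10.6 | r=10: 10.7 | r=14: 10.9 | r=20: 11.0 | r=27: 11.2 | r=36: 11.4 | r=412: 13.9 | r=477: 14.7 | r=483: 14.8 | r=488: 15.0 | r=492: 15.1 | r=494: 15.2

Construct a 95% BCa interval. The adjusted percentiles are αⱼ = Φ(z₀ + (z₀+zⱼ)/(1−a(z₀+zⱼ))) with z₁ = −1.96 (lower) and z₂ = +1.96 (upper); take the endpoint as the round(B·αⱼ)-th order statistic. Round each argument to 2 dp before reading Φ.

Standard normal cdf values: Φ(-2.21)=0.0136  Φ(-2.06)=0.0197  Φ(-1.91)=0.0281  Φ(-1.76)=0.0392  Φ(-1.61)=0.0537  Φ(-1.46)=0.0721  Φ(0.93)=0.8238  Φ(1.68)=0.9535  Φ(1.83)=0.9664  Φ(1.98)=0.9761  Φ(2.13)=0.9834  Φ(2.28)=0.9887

(10.6, 14.7)

Lower: z₀ + z₁ = -0.192 + (-1.960) = -2.152; 1 − a(z₀+z₁) = 1 − (0.032)(-2.152) = 1.0689; argument = -0.192 + (-2.152)/1.0689 = -2.2054 → -2.21.
α₁ = Φ(-2.21) = 0.0136; rank = round(500 × 0.0136) = 7; θ*₍7₎ = 10.6.
Upper: z₀ + z₂ = 1.768; 1 − a(z₀+z₂) = 0.9434; argument = 1.6820 → 1.68; α₂ = 0.9535; rank = 477; θ*₍477₎ = 14.7.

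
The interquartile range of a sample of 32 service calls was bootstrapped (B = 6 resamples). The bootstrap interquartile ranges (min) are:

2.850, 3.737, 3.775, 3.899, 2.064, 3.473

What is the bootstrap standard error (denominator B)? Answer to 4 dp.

Bootstrap SE is the standard deviation of the 6 replicate interquartile ranges.
Mean of replicates: (2.850 + 3.737 + 3.775 + 3.899 + 2.064 + 3.473) / 6 = 19.79800 / 6 = 3.29967
Sum of squared deviations: (−0.44967)² + (+0.43733)² + (+0.47533)² + (+0.59933)² + (−1.23567)² + (+0.17333)² = 2.53552
Variance = 2.53552 / 6 = 0.42259
SE* = √0.42259

SE* = 0.6501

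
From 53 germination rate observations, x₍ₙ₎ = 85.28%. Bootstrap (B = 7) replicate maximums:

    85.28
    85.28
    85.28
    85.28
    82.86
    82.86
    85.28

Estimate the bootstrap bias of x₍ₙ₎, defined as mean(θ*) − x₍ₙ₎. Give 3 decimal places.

bias = −0.691

mean(θ*) = (85.28 + 85.28 + 85.28 + 85.28 + 82.86 + 82.86 + 85.28) / 7 = 84.5886
bias = 84.5886 − 85.28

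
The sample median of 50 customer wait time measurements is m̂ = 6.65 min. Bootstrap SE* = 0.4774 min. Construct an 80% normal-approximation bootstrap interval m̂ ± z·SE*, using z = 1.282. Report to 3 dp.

(6.038, 7.262)

Margin = 1.282 × 0.4774 = 0.6120
Interval: 6.65 ± 0.6120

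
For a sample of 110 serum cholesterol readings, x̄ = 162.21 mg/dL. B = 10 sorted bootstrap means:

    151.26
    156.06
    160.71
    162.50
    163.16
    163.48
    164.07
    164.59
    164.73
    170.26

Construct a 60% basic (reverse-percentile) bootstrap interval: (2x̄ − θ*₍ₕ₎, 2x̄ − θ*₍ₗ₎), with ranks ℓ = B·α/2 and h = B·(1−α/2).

Percentile endpoints at ranks 2 and 8: θ*₍2₎ = 156.06, θ*₍8₎ = 164.59.
Basic interval reflects these around x̄:
  lower = 2 × 162.21 − 164.59 = 159.83
  upper = 2 × 162.21 − 156.06 = 168.36

(159.83, 168.36)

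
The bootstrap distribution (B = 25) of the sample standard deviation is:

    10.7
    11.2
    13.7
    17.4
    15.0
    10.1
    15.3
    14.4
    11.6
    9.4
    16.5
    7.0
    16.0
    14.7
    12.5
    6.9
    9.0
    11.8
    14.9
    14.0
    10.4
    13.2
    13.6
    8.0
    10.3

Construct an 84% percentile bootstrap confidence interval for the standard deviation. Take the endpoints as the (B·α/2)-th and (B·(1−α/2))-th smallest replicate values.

(7.0, 16.0)

Sorted replicates: 6.9, 7.0, 8.0, 9.0, 9.4, 10.1, 10.3, 10.4, 10.7, 11.2, 11.6, 11.8, 12.5, 13.2, 13.6, 13.7, 14.0, 14.4, 14.7, 14.9, 15.0, 15.3, 16.0, 16.5, 17.4
α = 0.16; lower rank = 25 × 0.080 = 2; upper rank = 25 × 0.920 = 23.
The 2nd smallest replicate is 7.0; the 23rd is 16.0.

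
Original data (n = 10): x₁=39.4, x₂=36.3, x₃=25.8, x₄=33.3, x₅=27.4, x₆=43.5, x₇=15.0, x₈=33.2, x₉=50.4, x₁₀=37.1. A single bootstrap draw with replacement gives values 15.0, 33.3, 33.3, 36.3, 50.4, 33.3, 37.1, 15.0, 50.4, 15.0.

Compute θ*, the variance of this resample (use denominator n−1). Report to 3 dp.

Mean = 31.9100; sum of squared deviations = 1593.6090
s² = 1593.6090 / 9 = 177.0677

θ* = 177.068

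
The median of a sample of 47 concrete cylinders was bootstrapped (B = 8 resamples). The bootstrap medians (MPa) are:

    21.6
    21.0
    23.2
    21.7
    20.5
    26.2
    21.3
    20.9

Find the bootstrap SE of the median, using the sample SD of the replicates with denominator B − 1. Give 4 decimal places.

Bootstrap SE is the standard deviation of the 8 replicate medians.
Mean of replicates: (21.6 + 21.0 + 23.2 + 21.7 + 20.5 + 26.2 + 21.3 + 20.9) / 8 = 176.40000 / 8 = 22.05000
Sum of squared deviations: (−0.45000)² + (−1.05000)² + (+1.15000)² + (−0.35000)² + (−1.55000)² + (+4.15000)² + (−0.75000)² + (−1.15000)² = 24.26000
Variance = 24.26000 / 7 = 3.46571
SE* = √3.46571

SE* = 1.8616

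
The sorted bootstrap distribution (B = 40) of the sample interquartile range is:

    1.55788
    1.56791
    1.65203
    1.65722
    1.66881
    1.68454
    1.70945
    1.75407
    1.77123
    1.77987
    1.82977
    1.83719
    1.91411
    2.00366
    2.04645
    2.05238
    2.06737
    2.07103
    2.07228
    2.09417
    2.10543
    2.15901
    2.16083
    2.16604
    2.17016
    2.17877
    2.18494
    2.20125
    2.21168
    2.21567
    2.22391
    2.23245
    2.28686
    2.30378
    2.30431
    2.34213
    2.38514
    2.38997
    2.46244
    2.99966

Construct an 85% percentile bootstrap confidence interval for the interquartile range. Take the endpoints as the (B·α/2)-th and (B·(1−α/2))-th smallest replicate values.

(1.65203, 2.38514)

α = 0.15; lower rank = 40 × 0.075 = 3; upper rank = 40 × 0.925 = 37.
The 3rd smallest replicate is 1.65203; the 37th is 2.38514.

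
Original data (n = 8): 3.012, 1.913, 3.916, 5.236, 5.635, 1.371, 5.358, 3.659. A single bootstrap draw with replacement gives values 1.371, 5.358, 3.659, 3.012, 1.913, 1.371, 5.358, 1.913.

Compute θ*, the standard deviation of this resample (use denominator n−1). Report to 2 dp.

Mean = 2.9944; sum of squared deviations = 19.2249
s² = 19.2249 / 7 = 2.7464
s = √2.7464 = 1.66

θ* = 1.66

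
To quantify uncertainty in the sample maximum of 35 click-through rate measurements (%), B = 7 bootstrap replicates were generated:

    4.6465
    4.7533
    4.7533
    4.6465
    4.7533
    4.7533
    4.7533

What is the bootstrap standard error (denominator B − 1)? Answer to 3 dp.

SE* = 0.052

Bootstrap SE is the standard deviation of the 7 replicate maximums.
Mean of replicates: (4.6465 + 4.7533 + 4.7533 + 4.6465 + 4.7533 + 4.7533 + 4.7533) / 7 = 33.05950 / 7 = 4.72279
Sum of squared deviations: (−0.07629)² + (+0.03051)² + (+0.03051)² + (−0.07629)² + (+0.03051)² + (+0.03051)² + (+0.03051)² = 0.01629
Variance = 0.01629 / 6 = 0.00272
SE* = √0.00272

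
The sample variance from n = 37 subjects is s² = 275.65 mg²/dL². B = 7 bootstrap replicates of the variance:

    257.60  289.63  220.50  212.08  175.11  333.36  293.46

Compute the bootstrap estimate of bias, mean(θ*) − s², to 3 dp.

mean(θ*) = (257.60 + 289.63 + 220.50 + 212.08 + 175.11 + 333.36 + 293.46) / 7 = 254.5343
bias = 254.5343 − 275.65

bias = −21.116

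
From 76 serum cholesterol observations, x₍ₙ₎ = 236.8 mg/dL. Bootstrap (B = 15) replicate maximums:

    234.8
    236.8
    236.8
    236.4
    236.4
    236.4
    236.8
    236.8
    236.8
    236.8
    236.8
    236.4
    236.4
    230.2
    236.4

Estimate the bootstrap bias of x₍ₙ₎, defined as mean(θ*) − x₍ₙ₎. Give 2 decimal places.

mean(θ*) = (234.8 + 236.8 + 236.8 + 236.4 + 236.4 + 236.4 + 236.8 + 236.8 + 236.8 + 236.8 + 236.8 + 236.4 + 236.4 + 230.2 + 236.4) / 15 = 236.067
bias = 236.067 − 236.8

bias = −0.73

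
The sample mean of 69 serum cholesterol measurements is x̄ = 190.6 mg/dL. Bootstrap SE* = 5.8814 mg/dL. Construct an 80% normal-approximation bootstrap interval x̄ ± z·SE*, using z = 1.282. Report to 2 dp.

(183.06, 198.14)

Margin = 1.282 × 5.8814 = 7.540
Interval: 190.6 ± 7.540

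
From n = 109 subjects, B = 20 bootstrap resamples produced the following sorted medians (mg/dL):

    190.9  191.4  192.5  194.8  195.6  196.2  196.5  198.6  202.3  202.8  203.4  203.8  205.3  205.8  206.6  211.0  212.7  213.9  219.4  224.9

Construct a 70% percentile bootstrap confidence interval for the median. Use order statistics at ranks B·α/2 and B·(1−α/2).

α = 0.30; lower rank = 20 × 0.150 = 3; upper rank = 20 × 0.850 = 17.
The 3rd smallest replicate is 192.5; the 17th is 212.7.

(192.5, 212.7)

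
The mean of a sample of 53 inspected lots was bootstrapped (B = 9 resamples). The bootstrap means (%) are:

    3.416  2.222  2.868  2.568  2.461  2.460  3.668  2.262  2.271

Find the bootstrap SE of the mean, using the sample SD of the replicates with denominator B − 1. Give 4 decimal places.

Bootstrap SE is the standard deviation of the 9 replicate means.
Mean of replicates: (3.416 + 2.222 + 2.868 + 2.568 + 2.461 + 2.460 + 3.668 + 2.262 + 2.271) / 9 = 24.19600 / 9 = 2.68844
Sum of squared deviations: (+0.72756)² + (−0.46644)² + (+0.17956)² + (−0.12044)² + (−0.22744)² + (−0.22844)² + (+0.97956)² + (−0.42644)² + (−0.41744)² = 2.21322
Variance = 2.21322 / 8 = 0.27665
SE* = √0.27665

SE* = 0.5260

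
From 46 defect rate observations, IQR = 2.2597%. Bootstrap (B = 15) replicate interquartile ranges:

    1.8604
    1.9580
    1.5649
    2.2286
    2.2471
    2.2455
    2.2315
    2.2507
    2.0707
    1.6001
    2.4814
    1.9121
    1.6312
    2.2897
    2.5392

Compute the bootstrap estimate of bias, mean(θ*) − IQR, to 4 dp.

mean(θ*) = (1.8604 + 1.9580 + 1.5649 + 2.2286 + 2.2471 + 2.2455 + 2.2315 + 2.2507 + 2.0707 + 1.6001 + 2.4814 + 1.9121 + 1.6312 + 2.2897 + 2.5392) / 15 = 2.07407
bias = 2.07407 − 2.2597

bias = −0.1856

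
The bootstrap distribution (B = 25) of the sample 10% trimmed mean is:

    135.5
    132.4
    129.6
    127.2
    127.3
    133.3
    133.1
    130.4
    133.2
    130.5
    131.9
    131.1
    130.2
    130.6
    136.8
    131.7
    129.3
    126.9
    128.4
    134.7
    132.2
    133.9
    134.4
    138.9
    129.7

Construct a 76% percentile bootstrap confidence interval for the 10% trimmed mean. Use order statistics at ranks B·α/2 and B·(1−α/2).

(127.3, 134.7)

Sorted replicates: 126.9, 127.2, 127.3, 128.4, 129.3, 129.6, 129.7, 130.2, 130.4, 130.5, 130.6, 131.1, 131.7, 131.9, 132.2, 132.4, 133.1, 133.2, 133.3, 133.9, 134.4, 134.7, 135.5, 136.8, 138.9
α = 0.24; lower rank = 25 × 0.120 = 3; upper rank = 25 × 0.880 = 22.
The 3rd smallest replicate is 127.3; the 22nd is 134.7.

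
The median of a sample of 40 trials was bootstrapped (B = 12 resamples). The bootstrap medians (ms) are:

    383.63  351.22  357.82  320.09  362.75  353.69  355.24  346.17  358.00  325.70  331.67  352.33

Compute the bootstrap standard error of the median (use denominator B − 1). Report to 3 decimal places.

SE* = 17.326

Bootstrap SE is the standard deviation of the 12 replicate medians.
Mean of replicates: (383.63 + 351.22 + 357.82 + 320.09 + 362.75 + 353.69 + 355.24 + 346.17 + 358.00 + 325.70 + 331.67 + 352.33) / 12 = 4198.3100 / 12 = 349.8592
Sum of squared deviations: (+33.7708)² + (+1.3608)² + (+7.9608)² + (−29.7692)² + (+12.8908)² + (+3.8308)² + (+5.3808)² + (−3.6892)² + (+8.1408)² + (−24.1592)² + (−18.1892)² + (+2.4708)² = 3302.2007
Variance = 3302.2007 / 11 = 300.2001
SE* = √300.2001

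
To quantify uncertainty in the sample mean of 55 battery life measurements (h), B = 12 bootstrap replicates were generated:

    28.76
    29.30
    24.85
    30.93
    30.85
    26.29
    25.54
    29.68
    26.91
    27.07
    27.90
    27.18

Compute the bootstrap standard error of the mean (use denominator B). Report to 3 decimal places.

Bootstrap SE is the standard deviation of the 12 replicate means.
Mean of replicates: (28.76 + 29.30 + 24.85 + 30.93 + 30.85 + 26.29 + 25.54 + 29.68 + 26.91 + 27.07 + 27.90 + 27.18) / 12 = 335.2600 / 12 = 27.9383
Sum of squared deviations: (+0.8217)² + (+1.3617)² + (−3.0883)² + (+2.9917)² + (+2.9117)² + (−1.6483)² + (−2.3983)² + (+1.7417)² + (−1.0283)² + (−0.8683)² + (−0.0383)² + (−0.7583)² = 43.3854
Variance = 43.3854 / 12 = 3.6154
SE* = √3.6154

SE* = 1.901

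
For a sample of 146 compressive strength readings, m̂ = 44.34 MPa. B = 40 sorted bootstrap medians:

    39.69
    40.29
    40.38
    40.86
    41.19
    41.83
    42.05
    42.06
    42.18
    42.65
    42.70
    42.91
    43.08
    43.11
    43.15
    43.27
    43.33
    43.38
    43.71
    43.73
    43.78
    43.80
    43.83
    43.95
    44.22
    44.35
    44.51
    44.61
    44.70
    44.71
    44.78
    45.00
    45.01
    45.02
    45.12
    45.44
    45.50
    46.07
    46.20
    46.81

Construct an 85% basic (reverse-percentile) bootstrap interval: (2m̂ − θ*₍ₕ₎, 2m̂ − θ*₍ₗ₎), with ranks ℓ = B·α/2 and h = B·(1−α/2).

(43.18, 48.30)

Percentile endpoints at ranks 3 and 37: θ*₍3₎ = 40.38, θ*₍37₎ = 45.50.
Basic interval reflects these around m̂:
  lower = 2 × 44.34 − 45.50 = 43.18
  upper = 2 × 44.34 − 40.38 = 48.30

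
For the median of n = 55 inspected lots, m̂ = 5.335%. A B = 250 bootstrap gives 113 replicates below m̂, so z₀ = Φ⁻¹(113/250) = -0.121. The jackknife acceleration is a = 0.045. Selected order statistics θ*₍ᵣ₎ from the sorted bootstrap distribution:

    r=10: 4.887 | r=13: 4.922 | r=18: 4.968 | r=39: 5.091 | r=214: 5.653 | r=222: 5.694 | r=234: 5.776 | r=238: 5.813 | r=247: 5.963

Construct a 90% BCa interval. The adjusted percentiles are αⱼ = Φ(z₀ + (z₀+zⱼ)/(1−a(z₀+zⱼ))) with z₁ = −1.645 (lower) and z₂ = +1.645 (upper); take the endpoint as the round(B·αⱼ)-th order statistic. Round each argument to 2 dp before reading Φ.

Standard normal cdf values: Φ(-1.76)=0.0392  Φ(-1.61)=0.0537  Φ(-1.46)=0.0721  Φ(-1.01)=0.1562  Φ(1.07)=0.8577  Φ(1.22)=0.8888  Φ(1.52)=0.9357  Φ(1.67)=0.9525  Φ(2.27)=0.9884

Lower: z₀ + z₁ = -0.121 + (-1.645) = -1.766; 1 − a(z₀+z₁) = 1 − (0.045)(-1.766) = 1.0795; argument = -0.121 + (-1.766)/1.0795 = -1.7570 → -1.76.
α₁ = Φ(-1.76) = 0.0392; rank = round(250 × 0.0392) = 10; θ*₍10₎ = 4.887.
Upper: z₀ + z₂ = 1.524; 1 − a(z₀+z₂) = 0.9314; argument = 1.5152 → 1.52; α₂ = 0.9357; rank = 234; θ*₍234₎ = 5.776.

(4.887, 5.776)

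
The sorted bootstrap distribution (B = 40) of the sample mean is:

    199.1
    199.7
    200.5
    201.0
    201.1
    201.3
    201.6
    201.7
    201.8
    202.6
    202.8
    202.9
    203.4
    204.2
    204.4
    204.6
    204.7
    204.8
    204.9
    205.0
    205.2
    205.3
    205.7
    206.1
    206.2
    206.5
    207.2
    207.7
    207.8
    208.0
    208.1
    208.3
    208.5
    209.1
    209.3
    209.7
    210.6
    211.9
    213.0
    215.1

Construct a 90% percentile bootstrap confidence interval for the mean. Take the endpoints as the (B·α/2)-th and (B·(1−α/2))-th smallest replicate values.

(199.7, 211.9)

α = 0.10; lower rank = 40 × 0.050 = 2; upper rank = 40 × 0.950 = 38.
The 2nd smallest replicate is 199.7; the 38th is 211.9.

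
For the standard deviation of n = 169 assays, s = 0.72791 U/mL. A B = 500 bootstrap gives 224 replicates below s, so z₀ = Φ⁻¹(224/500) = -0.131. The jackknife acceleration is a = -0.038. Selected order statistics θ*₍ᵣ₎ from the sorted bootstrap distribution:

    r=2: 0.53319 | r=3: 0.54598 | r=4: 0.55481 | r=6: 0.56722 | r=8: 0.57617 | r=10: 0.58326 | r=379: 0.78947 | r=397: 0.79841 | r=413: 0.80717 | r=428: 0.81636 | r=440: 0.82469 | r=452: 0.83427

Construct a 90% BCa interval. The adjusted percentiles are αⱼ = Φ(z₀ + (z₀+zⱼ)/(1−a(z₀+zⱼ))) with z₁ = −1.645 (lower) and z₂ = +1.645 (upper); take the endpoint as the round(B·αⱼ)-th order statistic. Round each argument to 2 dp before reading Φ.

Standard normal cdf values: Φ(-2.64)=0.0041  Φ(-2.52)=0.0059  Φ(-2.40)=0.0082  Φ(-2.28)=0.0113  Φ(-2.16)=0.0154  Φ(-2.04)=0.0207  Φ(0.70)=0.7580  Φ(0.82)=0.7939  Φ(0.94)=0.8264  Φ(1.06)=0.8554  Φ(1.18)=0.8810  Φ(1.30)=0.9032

Lower: z₀ + z₁ = -0.131 + (-1.645) = -1.776; 1 − a(z₀+z₁) = 1 − (-0.038)(-1.776) = 0.9325; argument = -0.131 + (-1.776)/0.9325 = -2.0355 → -2.04.
α₁ = Φ(-2.04) = 0.0207; rank = round(500 × 0.0207) = 10; θ*₍10₎ = 0.58326.
Upper: z₀ + z₂ = 1.514; 1 − a(z₀+z₂) = 1.0575; argument = 1.3006 → 1.30; α₂ = 0.9032; rank = 452; θ*₍452₎ = 0.83427.

(0.58326, 0.83427)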